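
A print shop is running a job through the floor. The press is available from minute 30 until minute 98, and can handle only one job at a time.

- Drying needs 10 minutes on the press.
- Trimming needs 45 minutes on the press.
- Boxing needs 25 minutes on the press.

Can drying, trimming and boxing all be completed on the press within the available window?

No

The press window is 98 − 30 = 68 minutes.
Running back to back, the jobs need 10 + 45 + 25 = 80 minutes on the press.
Since 80 > 68, they cannot all fit.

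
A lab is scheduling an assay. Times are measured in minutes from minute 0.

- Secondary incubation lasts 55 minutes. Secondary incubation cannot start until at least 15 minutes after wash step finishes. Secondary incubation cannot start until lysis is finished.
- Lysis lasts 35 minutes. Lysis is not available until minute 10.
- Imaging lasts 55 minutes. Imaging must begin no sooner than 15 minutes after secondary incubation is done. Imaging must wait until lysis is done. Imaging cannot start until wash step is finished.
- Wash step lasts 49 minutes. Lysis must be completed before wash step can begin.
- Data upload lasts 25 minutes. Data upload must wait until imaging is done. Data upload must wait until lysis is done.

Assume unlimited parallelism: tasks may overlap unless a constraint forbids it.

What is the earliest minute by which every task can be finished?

After its own release at minute 10, lysis can start at minute 10 and finishes at minute 45.
After lysis (finishes minute 45), wash step can start at minute 45 and finishes at minute 94.
For secondary incubation: wash step (finishes minute 94, plus 15-minute gap → minute 109); lysis (finishes minute 45). Taking the maximum gives a start of minute 109, and it finishes at 109 + 55 = minute 164.
Imaging needs all of secondary incubation (finishes minute 164, plus 15-minute gap → minute 179); lysis (finishes minute 45); wash step (finishes minute 94). That puts its earliest start at minute 179; it finishes at 179 + 55 = minute 234.
Data upload needs all of imaging (finishes minute 234); lysis (finishes minute 45). That puts its earliest start at minute 234; it finishes at 234 + 25 = minute 259.
All tasks are finished once the last one completes. Finish times: Lysis at 45, Wash step at 94, Secondary incubation at 164, Imaging at 234, Data upload at 259. The latest is minute 259.

259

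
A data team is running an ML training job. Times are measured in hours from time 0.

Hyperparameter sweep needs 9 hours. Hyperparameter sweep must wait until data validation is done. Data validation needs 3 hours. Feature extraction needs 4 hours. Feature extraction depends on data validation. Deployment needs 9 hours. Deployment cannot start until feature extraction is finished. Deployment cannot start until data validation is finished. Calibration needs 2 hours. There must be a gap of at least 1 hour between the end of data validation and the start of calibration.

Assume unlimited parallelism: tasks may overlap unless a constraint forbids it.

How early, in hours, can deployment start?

7

Data validation has no prerequisites, so it starts at hour 0 and finishes at hour 3.
Feature extraction cannot begin until data validation (finishes hour 3). It runs from hour 3 to 3 + 4 = hour 7.
Deployment waits on feature extraction (finishes hour 7); data validation (finishes hour 3). The latest of these is hour 7, which is the earliest deployment can start.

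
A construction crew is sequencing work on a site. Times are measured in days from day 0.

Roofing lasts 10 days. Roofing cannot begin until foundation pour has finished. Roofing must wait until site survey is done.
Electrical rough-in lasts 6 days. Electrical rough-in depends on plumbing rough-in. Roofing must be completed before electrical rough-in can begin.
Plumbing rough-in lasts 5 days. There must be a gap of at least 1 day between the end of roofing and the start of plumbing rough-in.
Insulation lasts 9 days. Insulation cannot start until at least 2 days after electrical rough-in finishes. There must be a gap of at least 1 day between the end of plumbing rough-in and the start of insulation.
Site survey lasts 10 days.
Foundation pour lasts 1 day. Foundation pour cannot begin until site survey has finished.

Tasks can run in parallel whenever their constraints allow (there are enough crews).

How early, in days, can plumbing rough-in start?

22

Site survey can start immediately at day 0; it finishes at day 10.
After site survey (finishes day 10), foundation pour can start at day 10 and finishes at day 11.
Roofing needs all of foundation pour (finishes day 11); site survey (finishes day 10). That puts its earliest start at day 11; it finishes at 11 + 10 = day 21.
Plumbing rough-in waits on roofing (finishes day 21, plus 1-day gap → day 22), so the earliest it can start is day 22.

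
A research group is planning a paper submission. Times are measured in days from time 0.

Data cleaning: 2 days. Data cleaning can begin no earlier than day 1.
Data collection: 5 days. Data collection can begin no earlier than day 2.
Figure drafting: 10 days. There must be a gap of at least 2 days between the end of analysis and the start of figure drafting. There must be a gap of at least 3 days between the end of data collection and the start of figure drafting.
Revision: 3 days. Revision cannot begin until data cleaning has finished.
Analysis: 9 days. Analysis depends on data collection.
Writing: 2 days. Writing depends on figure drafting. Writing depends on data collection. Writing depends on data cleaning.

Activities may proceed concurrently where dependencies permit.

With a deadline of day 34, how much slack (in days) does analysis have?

Data collection cannot begin until its own release at day 2. It runs from day 2 to 2 + 5 = day 7.
Analysis cannot begin until data collection (finishes day 7). It runs from day 7 to 7 + 9 = day 16.

Working backward from the deadline:
To finish by day 34, writing (duration 2) must start no later than day 32.
Figure drafting has to be done before writing (must start by day 32). That means finishing by day 32, i.e. starting by 32 − 10 = day 22.
Analysis feeds into figure drafting (must start by day 22, minus 2-day gap → day 20); so analysis must finish by day 20 and therefore start by day 11.
So analysis can start as early as day 7 and as late as day 11, giving 11 − 7 = 4 days of slack.

4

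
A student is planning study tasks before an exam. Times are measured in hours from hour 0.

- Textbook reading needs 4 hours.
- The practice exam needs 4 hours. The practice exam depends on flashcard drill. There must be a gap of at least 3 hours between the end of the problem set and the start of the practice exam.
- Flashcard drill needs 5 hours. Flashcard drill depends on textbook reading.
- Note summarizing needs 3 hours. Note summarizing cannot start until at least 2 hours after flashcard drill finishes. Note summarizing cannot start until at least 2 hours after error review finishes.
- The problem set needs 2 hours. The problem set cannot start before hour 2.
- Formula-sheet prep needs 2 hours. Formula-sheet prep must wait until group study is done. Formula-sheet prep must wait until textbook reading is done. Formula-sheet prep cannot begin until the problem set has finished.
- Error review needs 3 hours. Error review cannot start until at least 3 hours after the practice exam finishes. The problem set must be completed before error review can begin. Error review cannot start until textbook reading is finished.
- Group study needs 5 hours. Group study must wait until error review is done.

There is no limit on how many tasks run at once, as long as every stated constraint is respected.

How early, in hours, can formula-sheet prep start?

The problem set cannot begin until its own release at hour 2. It runs from hour 2 to 2 + 2 = hour 4.
Nothing blocks textbook reading, so it runs from hour 0 to hour 4.
Flashcard drill cannot begin until textbook reading (finishes hour 4). It runs from hour 4 to 4 + 5 = hour 9.
For the practice exam: flashcard drill (finishes hour 9); the problem set (finishes hour 4, plus 3-hour gap → hour 7). Taking the maximum gives a start of hour 9, and it finishes at 9 + 4 = hour 13.
Error review has to wait for the practice exam (finishes hour 13, plus 3-hour gap → hour 16); the problem set (finishes hour 4); textbook reading (finishes hour 4). The latest of these is hour 16, so error review runs hour 16 to 16 + 3 = hour 19.
After error review (finishes hour 19), group study can start at hour 19 and finishes at hour 24.
Formula-sheet prep waits on group study (finishes hour 24); textbook reading (finishes hour 4); the problem set (finishes hour 4). The latest of these is hour 24, which is the earliest formula-sheet prep can start.

24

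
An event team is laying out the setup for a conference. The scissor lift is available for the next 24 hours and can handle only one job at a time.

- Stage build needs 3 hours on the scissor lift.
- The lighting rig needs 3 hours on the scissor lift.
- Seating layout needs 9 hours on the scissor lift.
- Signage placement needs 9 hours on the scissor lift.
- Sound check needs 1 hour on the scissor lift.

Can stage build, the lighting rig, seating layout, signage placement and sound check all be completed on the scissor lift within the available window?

No

Running back to back, the jobs need 3 + 3 + 9 + 9 + 1 = 25 hours on the scissor lift.
Since 25 > 24, they cannot all fit.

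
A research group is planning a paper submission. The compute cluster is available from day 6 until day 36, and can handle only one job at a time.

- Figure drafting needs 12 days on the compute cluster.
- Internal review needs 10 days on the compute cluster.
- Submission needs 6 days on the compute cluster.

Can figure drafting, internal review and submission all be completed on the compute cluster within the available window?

The compute cluster window is 36 − 6 = 30 days.
Running back to back, the jobs need 12 + 10 + 6 = 28 days on the compute cluster.
Since 28 ≤ 30, they fit within the window.

Yes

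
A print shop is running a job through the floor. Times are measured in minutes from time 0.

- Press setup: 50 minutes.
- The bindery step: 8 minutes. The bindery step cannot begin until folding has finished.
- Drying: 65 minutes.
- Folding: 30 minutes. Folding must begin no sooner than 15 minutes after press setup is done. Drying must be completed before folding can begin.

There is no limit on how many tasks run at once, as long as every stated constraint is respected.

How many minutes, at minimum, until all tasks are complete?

Drying can start immediately at minute 0; it finishes at minute 65.
Press setup can start immediately at minute 0; it finishes at minute 50.
For folding: press setup (finishes minute 50, plus 15-minute gap → minute 65); drying (finishes minute 65). Taking the maximum gives a start of minute 65, and it finishes at 65 + 30 = minute 95.
The bindery step waits on folding (finishes minute 95), so it starts at minute 95 and finishes at 95 + 8 = minute 103.
All tasks are finished once the last one completes. Finish times: Press setup at 50, Drying at 65, Folding at 95, The bindery step at 103. The latest is minute 103.

103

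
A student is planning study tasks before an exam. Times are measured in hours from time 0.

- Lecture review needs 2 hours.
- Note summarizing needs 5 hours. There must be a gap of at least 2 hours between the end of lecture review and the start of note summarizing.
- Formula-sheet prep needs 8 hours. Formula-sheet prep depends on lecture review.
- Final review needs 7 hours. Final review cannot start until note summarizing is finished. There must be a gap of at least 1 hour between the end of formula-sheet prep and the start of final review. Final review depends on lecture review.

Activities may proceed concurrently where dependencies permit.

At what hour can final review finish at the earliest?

18

Lecture review can start immediately at hour 0; it finishes at hour 2.
Formula-sheet prep waits on lecture review (finishes hour 2), so it starts at hour 2 and finishes at 2 + 8 = hour 10.
Note summarizing waits on lecture review (finishes hour 2, plus 2-hour gap → hour 4), so it starts at hour 4 and finishes at 4 + 5 = hour 9.
For final review: note summarizing (finishes hour 9); formula-sheet prep (finishes hour 10, plus 1-hour gap → hour 11); lecture review (finishes hour 2). Taking the maximum gives a start of hour 11, and it finishes at 11 + 7 = hour 18.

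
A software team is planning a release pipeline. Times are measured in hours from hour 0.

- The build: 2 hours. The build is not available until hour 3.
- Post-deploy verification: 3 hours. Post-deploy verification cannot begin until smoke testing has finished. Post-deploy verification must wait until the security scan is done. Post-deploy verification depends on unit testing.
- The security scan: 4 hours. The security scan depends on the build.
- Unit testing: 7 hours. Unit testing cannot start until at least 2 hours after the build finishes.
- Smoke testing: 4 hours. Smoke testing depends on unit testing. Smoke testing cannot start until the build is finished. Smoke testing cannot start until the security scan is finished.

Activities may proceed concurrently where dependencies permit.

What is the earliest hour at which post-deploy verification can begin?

The build cannot begin until its own release at hour 3. It runs from hour 3 to 3 + 2 = hour 5.
The security scan waits on the build (finishes hour 5), so it starts at hour 5 and finishes at 5 + 4 = hour 9.
Unit testing waits on the build (finishes hour 5, plus 2-hour gap → hour 7), so it starts at hour 7 and finishes at 7 + 7 = hour 14.
Smoke testing needs all of unit testing (finishes hour 14); the build (finishes hour 5); the security scan (finishes hour 9). That puts its earliest start at hour 14; it finishes at 14 + 4 = hour 18.
Post-deploy verification waits on smoke testing (finishes hour 18); the security scan (finishes hour 9); unit testing (finishes hour 14). The latest of these is hour 18, which is the earliest post-deploy verification can start.

18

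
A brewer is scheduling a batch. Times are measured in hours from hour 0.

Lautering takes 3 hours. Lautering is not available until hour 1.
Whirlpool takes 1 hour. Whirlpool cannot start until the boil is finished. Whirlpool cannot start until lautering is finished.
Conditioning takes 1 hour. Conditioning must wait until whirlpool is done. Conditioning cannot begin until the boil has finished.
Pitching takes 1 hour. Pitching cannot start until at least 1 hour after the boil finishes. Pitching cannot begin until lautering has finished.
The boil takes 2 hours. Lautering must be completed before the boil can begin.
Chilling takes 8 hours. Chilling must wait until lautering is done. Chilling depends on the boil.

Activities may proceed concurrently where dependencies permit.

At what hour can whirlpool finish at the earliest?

7

After its own release at hour 1, lautering can start at hour 1 and finishes at hour 4.
After lautering (finishes hour 4), the boil can start at hour 4 and finishes at hour 6.
Whirlpool needs all of the boil (finishes hour 6); lautering (finishes hour 4). That puts its earliest start at hour 6; it finishes at 6 + 1 = hour 7.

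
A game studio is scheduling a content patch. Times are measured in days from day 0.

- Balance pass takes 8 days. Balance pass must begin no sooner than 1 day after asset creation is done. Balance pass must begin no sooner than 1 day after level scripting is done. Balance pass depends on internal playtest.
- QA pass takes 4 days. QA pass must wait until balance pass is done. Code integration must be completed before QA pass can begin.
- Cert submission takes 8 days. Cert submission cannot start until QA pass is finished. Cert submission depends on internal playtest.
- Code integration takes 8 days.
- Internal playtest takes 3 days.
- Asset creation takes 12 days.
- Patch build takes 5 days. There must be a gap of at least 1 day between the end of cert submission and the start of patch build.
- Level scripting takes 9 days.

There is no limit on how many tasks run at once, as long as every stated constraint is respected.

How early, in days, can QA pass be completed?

25

Nothing blocks internal playtest, so it runs from day 0 to day 3.
Nothing blocks code integration, so it runs from day 0 to day 8.
Nothing blocks level scripting, so it runs from day 0 to day 9.
Asset creation has no prerequisites, so it starts at day 0 and finishes at day 12.
Balance pass cannot start until asset creation (finishes day 12, plus 1-day gap → day 13); level scripting (finishes day 9, plus 1-day gap → day 10); internal playtest (finishes day 3). The controlling bound is day 13, so balance pass finishes at 13 + 8 = day 21.
QA pass has to wait for balance pass (finishes day 21); code integration (finishes day 8). The latest of these is day 21, so QA pass runs day 21 to 21 + 4 = day 25.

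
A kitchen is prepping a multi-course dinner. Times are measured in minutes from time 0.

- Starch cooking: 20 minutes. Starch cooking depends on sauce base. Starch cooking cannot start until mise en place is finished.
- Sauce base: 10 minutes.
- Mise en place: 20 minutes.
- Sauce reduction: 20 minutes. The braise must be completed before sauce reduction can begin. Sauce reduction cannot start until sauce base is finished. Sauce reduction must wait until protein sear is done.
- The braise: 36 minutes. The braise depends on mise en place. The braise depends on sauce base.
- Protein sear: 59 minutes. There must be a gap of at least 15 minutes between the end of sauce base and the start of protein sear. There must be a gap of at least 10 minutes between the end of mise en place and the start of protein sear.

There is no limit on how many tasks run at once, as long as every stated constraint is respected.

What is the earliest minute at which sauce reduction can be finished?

Sauce base has no prerequisites, so it starts at minute 0 and finishes at minute 10.
Mise en place can start immediately at minute 0; it finishes at minute 20.
Protein sear cannot start until sauce base (finishes minute 10, plus 15-minute gap → minute 25); mise en place (finishes minute 20, plus 10-minute gap → minute 30). The controlling bound is minute 30, so protein sear finishes at 30 + 59 = minute 89.
For the braise: mise en place (finishes minute 20); sauce base (finishes minute 10). Taking the maximum gives a start of minute 20, and it finishes at 20 + 36 = minute 56.
For sauce reduction: the braise (finishes minute 56); sauce base (finishes minute 10); protein sear (finishes minute 89). Taking the maximum gives a start of minute 89, and it finishes at 89 + 20 = minute 109.

109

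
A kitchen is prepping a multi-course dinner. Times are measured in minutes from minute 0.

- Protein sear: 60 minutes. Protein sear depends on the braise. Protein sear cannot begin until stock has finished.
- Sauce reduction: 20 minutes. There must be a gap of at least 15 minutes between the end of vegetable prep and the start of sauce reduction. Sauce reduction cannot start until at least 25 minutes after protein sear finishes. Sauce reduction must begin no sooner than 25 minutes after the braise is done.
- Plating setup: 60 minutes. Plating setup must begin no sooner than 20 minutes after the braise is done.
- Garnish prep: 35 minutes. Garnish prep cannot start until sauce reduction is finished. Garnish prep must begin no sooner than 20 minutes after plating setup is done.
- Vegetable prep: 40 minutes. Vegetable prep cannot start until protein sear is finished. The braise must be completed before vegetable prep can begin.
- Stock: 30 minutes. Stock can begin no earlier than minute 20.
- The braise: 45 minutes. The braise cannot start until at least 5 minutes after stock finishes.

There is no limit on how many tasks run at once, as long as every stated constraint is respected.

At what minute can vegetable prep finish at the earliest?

Stock waits on its own release at minute 20, so it starts at minute 20 and finishes at 20 + 30 = minute 50.
The braise waits on stock (finishes minute 50, plus 5-minute gap → minute 55), so it starts at minute 55 and finishes at 55 + 45 = minute 100.
Protein sear needs all of the braise (finishes minute 100); stock (finishes minute 50). That puts its earliest start at minute 100; it finishes at 100 + 60 = minute 160.
For vegetable prep: protein sear (finishes minute 160); the braise (finishes minute 100). Taking the maximum gives a start of minute 160, and it finishes at 160 + 40 = minute 200.

200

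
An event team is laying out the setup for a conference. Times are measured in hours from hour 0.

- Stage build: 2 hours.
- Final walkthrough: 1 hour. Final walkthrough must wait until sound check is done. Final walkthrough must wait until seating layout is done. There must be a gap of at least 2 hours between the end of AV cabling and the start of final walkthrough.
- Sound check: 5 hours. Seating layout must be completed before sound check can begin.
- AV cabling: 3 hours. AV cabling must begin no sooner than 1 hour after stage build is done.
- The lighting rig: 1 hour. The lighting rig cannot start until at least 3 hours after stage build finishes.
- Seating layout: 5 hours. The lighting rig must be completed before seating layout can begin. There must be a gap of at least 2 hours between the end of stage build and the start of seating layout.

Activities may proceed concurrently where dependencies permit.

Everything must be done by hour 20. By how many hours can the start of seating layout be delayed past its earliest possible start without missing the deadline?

3

Stage build can start immediately at hour 0; it finishes at hour 2.
The lighting rig waits on stage build (finishes hour 2, plus 3-hour gap → hour 5), so it starts at hour 5 and finishes at 5 + 1 = hour 6.
Seating layout needs all of the lighting rig (finishes hour 6); stage build (finishes hour 2, plus 2-hour gap → hour 4). That puts its earliest start at hour 6; it finishes at 6 + 5 = hour 11.

Working backward from the deadline:
Nothing follows final walkthrough; the deadline of hour 20 is its only limit. It must start by 20 − 1 = hour 19.
Sound check has to be done before final walkthrough (must start by hour 19). That means finishing by hour 19, i.e. starting by 19 − 5 = hour 14.
Seating layout feeds sound check (must start by hour 14); final walkthrough (must start by hour 19). Taking the minimum, seating layout must finish by hour 14 and start by 14 − 5 = hour 9.
So seating layout can start as early as hour 6 and as late as hour 9, giving 9 − 6 = 3 hours of slack.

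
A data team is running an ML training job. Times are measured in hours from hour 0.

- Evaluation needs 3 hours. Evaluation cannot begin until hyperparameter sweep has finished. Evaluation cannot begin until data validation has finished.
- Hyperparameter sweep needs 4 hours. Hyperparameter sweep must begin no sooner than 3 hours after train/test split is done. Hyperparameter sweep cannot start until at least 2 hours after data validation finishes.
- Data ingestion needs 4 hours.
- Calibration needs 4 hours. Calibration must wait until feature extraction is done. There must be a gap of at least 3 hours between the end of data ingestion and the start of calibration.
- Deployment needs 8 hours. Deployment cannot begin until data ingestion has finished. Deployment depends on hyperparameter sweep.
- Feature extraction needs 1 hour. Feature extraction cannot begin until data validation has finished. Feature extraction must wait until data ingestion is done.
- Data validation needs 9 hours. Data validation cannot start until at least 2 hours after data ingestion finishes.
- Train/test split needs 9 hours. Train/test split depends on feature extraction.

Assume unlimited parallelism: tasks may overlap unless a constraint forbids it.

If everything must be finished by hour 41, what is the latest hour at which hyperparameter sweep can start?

29

Evaluation must finish by hour 41; it takes 3 hours, so it must start by 41 − 3 = hour 38.
Deployment has no dependents, so it just needs to finish by hour 41. Starting by 41 − 8 = hour 33 achieves that.
Hyperparameter sweep must finish in time for evaluation (must start by hour 38); deployment (must start by hour 33). The tightest is hour 33, so hyperparameter sweep must start by 33 − 4 = hour 29.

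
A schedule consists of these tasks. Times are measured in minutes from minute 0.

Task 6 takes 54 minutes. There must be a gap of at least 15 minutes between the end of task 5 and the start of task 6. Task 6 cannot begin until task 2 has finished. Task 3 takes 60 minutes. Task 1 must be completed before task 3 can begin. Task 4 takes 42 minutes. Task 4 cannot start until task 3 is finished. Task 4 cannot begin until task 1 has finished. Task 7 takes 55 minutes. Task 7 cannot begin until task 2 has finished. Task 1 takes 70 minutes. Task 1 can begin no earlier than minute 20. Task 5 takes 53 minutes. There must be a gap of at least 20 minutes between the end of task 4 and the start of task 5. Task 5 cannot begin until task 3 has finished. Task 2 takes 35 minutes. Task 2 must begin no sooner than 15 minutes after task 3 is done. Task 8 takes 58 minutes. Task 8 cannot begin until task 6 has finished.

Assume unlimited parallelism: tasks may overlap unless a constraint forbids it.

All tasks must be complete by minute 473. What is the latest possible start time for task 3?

Task 8 must finish by minute 473; it takes 58 minutes, so it must start by 473 − 58 = minute 415.
Task 6 feeds into task 8 (must start by minute 415); so task 6 must finish by minute 415 and therefore start by minute 361.
To finish by minute 473, task 7 (duration 55) must start no later than minute 418.
Task 2 feeds task 6 (must start by minute 361); task 7 (must start by minute 418). Taking the minimum, task 2 must finish by minute 361 and start by 361 − 35 = minute 326.
Task 5 feeds into task 6 (must start by minute 361, minus 15-minute gap → minute 346); so task 5 must finish by minute 346 and therefore start by minute 293.
Task 4 feeds into task 5 (must start by minute 293, minus 20-minute gap → minute 273); so task 4 must finish by minute 273 and therefore start by minute 231.
Task 3 must finish in time for task 2 (must start by minute 326, minus 15-minute gap → minute 311); task 4 (must start by minute 231); task 5 (must start by minute 293). The tightest is minute 231, so task 3 must start by 231 − 60 = minute 171.

171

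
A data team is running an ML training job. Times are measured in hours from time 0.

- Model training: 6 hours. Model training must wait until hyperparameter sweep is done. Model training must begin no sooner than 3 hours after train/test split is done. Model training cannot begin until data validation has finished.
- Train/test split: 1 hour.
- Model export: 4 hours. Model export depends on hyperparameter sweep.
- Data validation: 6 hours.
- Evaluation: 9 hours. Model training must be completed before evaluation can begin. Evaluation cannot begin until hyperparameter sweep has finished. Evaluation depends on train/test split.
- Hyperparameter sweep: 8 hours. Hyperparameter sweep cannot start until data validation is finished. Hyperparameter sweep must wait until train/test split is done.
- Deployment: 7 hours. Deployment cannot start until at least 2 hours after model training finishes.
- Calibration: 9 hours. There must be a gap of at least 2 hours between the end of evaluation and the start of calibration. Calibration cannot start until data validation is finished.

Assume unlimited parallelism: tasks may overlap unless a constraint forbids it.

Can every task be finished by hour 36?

Train/test split can start immediately at hour 0; it finishes at hour 1.
Data validation has no prerequisites, so it starts at hour 0 and finishes at hour 6.
Hyperparameter sweep has to wait for data validation (finishes hour 6); train/test split (finishes hour 1). The latest of these is hour 6, so hyperparameter sweep runs hour 6 to 6 + 8 = hour 14.
After hyperparameter sweep (finishes hour 14), model export can start at hour 14 and finishes at hour 18.
Model training needs all of hyperparameter sweep (finishes hour 14); train/test split (finishes hour 1, plus 3-hour gap → hour 4); data validation (finishes hour 6). That puts its earliest start at hour 14; it finishes at 14 + 6 = hour 20.
Deployment waits on model training (finishes hour 20, plus 2-hour gap → hour 22), so it starts at hour 22 and finishes at 22 + 7 = hour 29.
Evaluation needs all of model training (finishes hour 20); hyperparameter sweep (finishes hour 14); train/test split (finishes hour 1). That puts its earliest start at hour 20; it finishes at 20 + 9 = hour 29.
For calibration: evaluation (finishes hour 29, plus 2-hour gap → hour 31); data validation (finishes hour 6). Taking the maximum gives a start of hour 31, and it finishes at 31 + 9 = hour 40.
The earliest everything can be done is hour 40, which is after the deadline of 36, so it is not possible.

No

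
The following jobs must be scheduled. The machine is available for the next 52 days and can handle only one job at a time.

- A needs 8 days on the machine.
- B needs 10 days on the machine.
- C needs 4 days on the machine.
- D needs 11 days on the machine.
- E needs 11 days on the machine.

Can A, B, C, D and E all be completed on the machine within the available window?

Yes

Running back to back, the jobs need 8 + 10 + 4 + 11 + 11 = 44 days on the machine.
Since 44 ≤ 52, they fit within the window.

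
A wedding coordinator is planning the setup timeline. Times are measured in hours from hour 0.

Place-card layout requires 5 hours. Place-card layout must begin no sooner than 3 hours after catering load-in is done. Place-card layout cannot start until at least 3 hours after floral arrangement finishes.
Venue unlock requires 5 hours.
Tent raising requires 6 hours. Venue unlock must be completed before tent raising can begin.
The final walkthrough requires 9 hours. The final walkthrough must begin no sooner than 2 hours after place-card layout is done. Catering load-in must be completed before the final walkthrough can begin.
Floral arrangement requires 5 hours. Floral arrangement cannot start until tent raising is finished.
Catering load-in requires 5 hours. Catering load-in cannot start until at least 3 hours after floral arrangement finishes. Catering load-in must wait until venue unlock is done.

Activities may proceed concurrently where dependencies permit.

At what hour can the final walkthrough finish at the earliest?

43

Venue unlock has no prerequisites, so it starts at hour 0 and finishes at hour 5.
Tent raising waits on venue unlock (finishes hour 5), so it starts at hour 5 and finishes at 5 + 6 = hour 11.
Floral arrangement cannot begin until tent raising (finishes hour 11). It runs from hour 11 to 11 + 5 = hour 16.
For catering load-in: floral arrangement (finishes hour 16, plus 3-hour gap → hour 19); venue unlock (finishes hour 5). Taking the maximum gives a start of hour 19, and it finishes at 19 + 5 = hour 24.
Place-card layout cannot start until catering load-in (finishes hour 24, plus 3-hour gap → hour 27); floral arrangement (finishes hour 16, plus 3-hour gap → hour 19). The controlling bound is hour 27, so place-card layout finishes at 27 + 5 = hour 32.
The final walkthrough cannot start until place-card layout (finishes hour 32, plus 2-hour gap → hour 34); catering load-in (finishes hour 24). The controlling bound is hour 34, so the final walkthrough finishes at 34 + 9 = hour 43.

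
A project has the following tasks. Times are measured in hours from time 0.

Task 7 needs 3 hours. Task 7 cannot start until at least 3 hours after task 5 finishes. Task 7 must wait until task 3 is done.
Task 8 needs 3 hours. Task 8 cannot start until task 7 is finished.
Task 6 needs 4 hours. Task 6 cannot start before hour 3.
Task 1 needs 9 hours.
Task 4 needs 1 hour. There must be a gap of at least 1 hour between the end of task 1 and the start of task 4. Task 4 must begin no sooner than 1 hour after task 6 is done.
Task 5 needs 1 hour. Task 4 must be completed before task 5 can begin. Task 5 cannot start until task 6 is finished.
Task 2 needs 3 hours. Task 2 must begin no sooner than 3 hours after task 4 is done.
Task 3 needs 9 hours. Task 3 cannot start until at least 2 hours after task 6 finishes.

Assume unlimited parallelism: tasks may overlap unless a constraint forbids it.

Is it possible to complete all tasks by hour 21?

After its own release at hour 3, task 6 can start at hour 3 and finishes at hour 7.
Task 3 cannot begin until task 6 (finishes hour 7, plus 2-hour gap → hour 9). It runs from hour 9 to 9 + 9 = hour 18.
Task 1 can start immediately at hour 0; it finishes at hour 9.
Task 4 needs all of task 1 (finishes hour 9, plus 1-hour gap → hour 10); task 6 (finishes hour 7, plus 1-hour gap → hour 8). That puts its earliest start at hour 10; it finishes at 10 + 1 = hour 11.
Task 5 cannot start until task 4 (finishes hour 11); task 6 (finishes hour 7). The controlling bound is hour 11, so task 5 finishes at 11 + 1 = hour 12.
Task 7 cannot start until task 5 (finishes hour 12, plus 3-hour gap → hour 15); task 3 (finishes hour 18). The controlling bound is hour 18, so task 7 finishes at 18 + 3 = hour 21.
Task 8 waits on task 7 (finishes hour 21), so it starts at hour 21 and finishes at 21 + 3 = hour 24.
Task 2 waits on task 4 (finishes hour 11, plus 3-hour gap → hour 14), so it starts at hour 14 and finishes at 14 + 3 = hour 17.
The earliest everything can be done is hour 24, which is after the deadline of 21, so it is not possible.

No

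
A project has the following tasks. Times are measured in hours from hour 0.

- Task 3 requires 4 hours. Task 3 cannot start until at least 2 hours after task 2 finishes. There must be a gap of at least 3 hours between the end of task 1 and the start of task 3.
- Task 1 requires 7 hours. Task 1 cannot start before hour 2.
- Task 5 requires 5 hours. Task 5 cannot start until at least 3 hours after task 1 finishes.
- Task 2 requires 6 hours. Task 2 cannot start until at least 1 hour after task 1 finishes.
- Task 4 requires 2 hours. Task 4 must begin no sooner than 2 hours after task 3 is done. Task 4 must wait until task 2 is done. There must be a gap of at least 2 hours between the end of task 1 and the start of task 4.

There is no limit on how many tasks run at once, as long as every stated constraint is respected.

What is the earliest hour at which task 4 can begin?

24

Task 1 waits on its own release at hour 2, so it starts at hour 2 and finishes at 2 + 7 = hour 9.
After task 1 (finishes hour 9, plus 1-hour gap → hour 10), task 2 can start at hour 10 and finishes at hour 16.
Task 3 has to wait for task 2 (finishes hour 16, plus 2-hour gap → hour 18); task 1 (finishes hour 9, plus 3-hour gap → hour 12). The latest of these is hour 18, so task 3 runs hour 18 to 18 + 4 = hour 22.
Task 4 waits on task 3 (finishes hour 22, plus 2-hour gap → hour 24); task 2 (finishes hour 16); task 1 (finishes hour 9, plus 2-hour gap → hour 11). The latest of these is hour 24, which is the earliest task 4 can start.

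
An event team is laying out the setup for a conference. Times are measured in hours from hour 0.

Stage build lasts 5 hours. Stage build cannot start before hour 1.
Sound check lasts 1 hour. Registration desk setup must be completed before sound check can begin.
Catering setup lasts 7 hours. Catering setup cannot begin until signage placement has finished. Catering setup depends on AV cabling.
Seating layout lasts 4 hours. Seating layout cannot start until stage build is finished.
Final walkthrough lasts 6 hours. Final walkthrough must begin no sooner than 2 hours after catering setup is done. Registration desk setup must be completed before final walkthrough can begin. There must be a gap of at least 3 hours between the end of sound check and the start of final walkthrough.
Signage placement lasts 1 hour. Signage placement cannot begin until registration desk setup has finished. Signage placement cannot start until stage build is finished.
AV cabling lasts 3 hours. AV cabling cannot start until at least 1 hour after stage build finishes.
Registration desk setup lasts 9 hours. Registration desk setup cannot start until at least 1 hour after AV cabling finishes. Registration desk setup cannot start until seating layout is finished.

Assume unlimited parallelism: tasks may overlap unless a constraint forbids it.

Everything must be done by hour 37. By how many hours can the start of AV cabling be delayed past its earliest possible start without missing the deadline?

Stage build waits on its own release at hour 1, so it starts at hour 1 and finishes at 1 + 5 = hour 6.
AV cabling cannot begin until stage build (finishes hour 6, plus 1-hour gap → hour 7). It runs from hour 7 to 7 + 3 = hour 10.

Working backward from the deadline:
Final walkthrough has no dependents, so it just needs to finish by hour 37. Starting by 37 − 6 = hour 31 achieves that.
Catering setup must finish before final walkthrough (must start by hour 31, minus 2-hour gap → hour 29). With a 7-hour duration, catering setup must start by 29 − 7 = hour 22.
Signage placement has to be done before catering setup (must start by hour 22). That means finishing by hour 22, i.e. starting by 22 − 1 = hour 21.
Sound check feeds into final walkthrough (must start by hour 31, minus 3-hour gap → hour 28); so sound check must finish by hour 28 and therefore start by hour 27.
Registration desk setup has several dependents: signage placement (must start by hour 21); sound check (must start by hour 27); final walkthrough (must start by hour 31). The earliest of those limits is hour 21, so registration desk setup must start by 21 − 9 = hour 12.
AV cabling feeds registration desk setup (must start by hour 12, minus 1-hour gap → hour 11); catering setup (must start by hour 22). Taking the minimum, AV cabling must finish by hour 11 and start by 11 − 3 = hour 8.
So AV cabling can start as early as hour 7 and as late as hour 8, giving 8 − 7 = 1 hour of slack.

1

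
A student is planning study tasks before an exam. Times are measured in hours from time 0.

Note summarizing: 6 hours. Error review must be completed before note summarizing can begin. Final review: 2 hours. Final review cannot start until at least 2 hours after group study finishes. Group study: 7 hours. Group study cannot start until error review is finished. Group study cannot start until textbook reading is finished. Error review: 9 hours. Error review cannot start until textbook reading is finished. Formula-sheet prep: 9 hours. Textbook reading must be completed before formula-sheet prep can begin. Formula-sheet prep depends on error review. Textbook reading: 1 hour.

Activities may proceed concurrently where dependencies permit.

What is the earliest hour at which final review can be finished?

21

Textbook reading has no prerequisites, so it starts at hour 0 and finishes at hour 1.
Error review cannot begin until textbook reading (finishes hour 1). It runs from hour 1 to 1 + 9 = hour 10.
Group study cannot start until error review (finishes hour 10); textbook reading (finishes hour 1). The controlling bound is hour 10, so group study finishes at 10 + 7 = hour 17.
After group study (finishes hour 17, plus 2-hour gap → hour 19), final review can start at hour 19 and finishes at hour 21.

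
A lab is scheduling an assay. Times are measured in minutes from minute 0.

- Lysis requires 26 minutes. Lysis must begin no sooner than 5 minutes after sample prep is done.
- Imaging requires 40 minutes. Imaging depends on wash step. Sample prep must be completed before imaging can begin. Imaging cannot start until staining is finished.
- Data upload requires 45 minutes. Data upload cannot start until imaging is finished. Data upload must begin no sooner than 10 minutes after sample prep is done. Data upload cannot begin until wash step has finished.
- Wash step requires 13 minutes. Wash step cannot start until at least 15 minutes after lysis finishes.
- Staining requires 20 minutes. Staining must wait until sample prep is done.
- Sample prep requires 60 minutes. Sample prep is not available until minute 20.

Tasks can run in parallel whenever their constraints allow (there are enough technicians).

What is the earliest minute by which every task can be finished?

Sample prep cannot begin until its own release at minute 20. It runs from minute 20 to 20 + 60 = minute 80.
Staining waits on sample prep (finishes minute 80), so it starts at minute 80 and finishes at 80 + 20 = minute 100.
Lysis cannot begin until sample prep (finishes minute 80, plus 5-minute gap → minute 85). It runs from minute 85 to 85 + 26 = minute 111.
Wash step waits on lysis (finishes minute 111, plus 15-minute gap → minute 126), so it starts at minute 126 and finishes at 126 + 13 = minute 139.
Imaging cannot start until wash step (finishes minute 139); sample prep (finishes minute 80); staining (finishes minute 100). The controlling bound is minute 139, so imaging finishes at 139 + 40 = minute 179.
For data upload: imaging (finishes minute 179); sample prep (finishes minute 80, plus 10-minute gap → minute 90); wash step (finishes minute 139). Taking the maximum gives a start of minute 179, and it finishes at 179 + 45 = minute 224.
All tasks are finished once the last one completes. Finish times: Sample prep at 80, Lysis at 111, Wash step at 139, Staining at 100, Imaging at 179, Data upload at 224. The latest is minute 224.

224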